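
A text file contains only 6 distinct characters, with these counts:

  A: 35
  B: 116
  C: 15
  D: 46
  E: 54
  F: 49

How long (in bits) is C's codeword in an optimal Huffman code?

4

Build the tree from the bottom:
merge C(15) and A(35): 50
merge D(46) and F(49): 95
merge 50 and E(54): 104
merge 95 and 104: 199
merge B(116) and 199: 315
The subtree containing C is merged 4 times, so code length = 4.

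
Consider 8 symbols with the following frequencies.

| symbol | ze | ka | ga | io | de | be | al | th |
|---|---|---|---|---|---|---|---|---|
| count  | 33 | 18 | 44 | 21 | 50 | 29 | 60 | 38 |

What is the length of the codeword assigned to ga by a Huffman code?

3

Build the tree from the bottom:
merge ka(18) and io(21): 39
merge be(29) and ze(33): 62
merge th(38) and 39: 77
merge ga(44) and de(50): 94
merge al(60) and 62: 122
merge 77 and 94: 171
merge 122 and 171: 293
ga's leaf is at depth 3, giving a 3-bit codeword.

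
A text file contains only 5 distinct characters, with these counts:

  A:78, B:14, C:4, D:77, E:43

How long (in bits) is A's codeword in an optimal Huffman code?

Build the tree from the bottom:
merge C(4) and B(14): 18
merge 18 and E(43): 61
merge 61 and D(77): 138
merge A(78) and 138: 216
A sits one level below the root: a 1-bit codeword.

1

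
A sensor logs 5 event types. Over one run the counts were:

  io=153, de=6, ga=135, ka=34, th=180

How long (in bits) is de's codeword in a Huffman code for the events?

Repeatedly merge the two smallest:
combine de(6), ka(34) → 40
combine 40, ga(135) → 175
combine io(153), 175 → 328
combine th(180), 328 → 508
The subtree containing de is merged 4 times, so code length = 4.

4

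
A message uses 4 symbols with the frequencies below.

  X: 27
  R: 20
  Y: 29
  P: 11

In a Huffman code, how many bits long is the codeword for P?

2

Build the tree from the bottom:
combine P(11), R(20) → 31
combine X(27), Y(29) → 56
combine 31, 56 → 87
P's leaf is at depth 2, giving a 2-bit codeword.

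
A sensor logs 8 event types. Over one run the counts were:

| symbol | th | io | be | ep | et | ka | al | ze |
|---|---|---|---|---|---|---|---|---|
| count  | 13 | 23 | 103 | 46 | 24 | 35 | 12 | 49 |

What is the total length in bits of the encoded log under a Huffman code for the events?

Build the Huffman tree bottom-up:
al(12) + th(13) → 25
io(23) + et(24) → 47
25 + ka(35) → 60
ep(46) + 47 → 93
ze(49) + 60 → 109
93 + be(103) → 196
109 + 196 → 305
Total encoded bits = sum of merged weights = 25 + 47 + 60 + 93 + 109 + 196 + 305 = 835.

835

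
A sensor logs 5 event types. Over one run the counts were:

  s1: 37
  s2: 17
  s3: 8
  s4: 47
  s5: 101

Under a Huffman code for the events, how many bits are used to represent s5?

1

Repeatedly merge the two smallest:
s3(8) + s2(17) → 25
25 + s1(37) → 62
s4(47) + 62 → 109
s5(101) + 109 → 210
s5 sits one level below the root: a 1-bit codeword.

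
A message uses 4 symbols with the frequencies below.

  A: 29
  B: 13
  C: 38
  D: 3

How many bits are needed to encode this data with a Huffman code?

144

Merge the two smallest weights repeatedly:
D(3) + B(13) → 16
16 + A(29) → 45
C(38) + 45 → 83
Each symbol's bit-cost is frequency × depth; summing gives 144 bits (equivalently 16 + 45 + 83).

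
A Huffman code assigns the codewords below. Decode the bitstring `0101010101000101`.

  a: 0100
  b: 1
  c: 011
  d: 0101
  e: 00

Read left to right; each codeword is recognised as soon as it completes (prefix code):
  0101→d | 0101→d | 0100→a | 0101→d
Decoded message: ddad

ddad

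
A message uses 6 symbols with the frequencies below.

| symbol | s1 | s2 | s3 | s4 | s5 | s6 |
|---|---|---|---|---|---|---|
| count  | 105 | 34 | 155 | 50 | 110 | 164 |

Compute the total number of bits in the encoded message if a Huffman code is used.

Merge the two smallest weights repeatedly:
merge s2(34) and s4(50): 84
merge 84 and s1(105): 189
merge s5(110) and s3(155): 265
merge s6(164) and 189: 353
merge 265 and 353: 618
Total encoded bits = sum of merged weights = 84 + 189 + 265 + 353 + 618 = 1509.

1509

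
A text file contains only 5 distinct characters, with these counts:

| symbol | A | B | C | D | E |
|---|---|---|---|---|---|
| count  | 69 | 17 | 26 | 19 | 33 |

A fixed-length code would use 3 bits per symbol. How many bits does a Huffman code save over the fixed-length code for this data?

138

Fixed-length: 3 bits × 164 symbols = 492 bits.
Huffman merges:
B(17) + D(19) → 36
C(26) + E(33) → 59
36 + 59 → 95
A(69) + 95 → 164
Huffman total = 36 + 59 + 95 + 164 = 354 bits.
Saving = 492 − 354 = 138 bits.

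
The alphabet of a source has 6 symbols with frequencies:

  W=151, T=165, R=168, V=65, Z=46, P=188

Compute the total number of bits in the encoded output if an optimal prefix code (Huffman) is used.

Build the Huffman tree bottom-up:
combine Z(46), V(65) → 111
combine 111, W(151) → 262
combine T(165), R(168) → 333
combine P(188), 262 → 450
combine 333, 450 → 783
Total encoded bits = sum of merged weights = 111 + 262 + 333 + 450 + 783 = 1939.

1939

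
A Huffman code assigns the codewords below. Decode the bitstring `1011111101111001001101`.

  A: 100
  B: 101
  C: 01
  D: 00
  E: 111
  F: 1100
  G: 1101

BEGEDAG

Read left to right; each codeword is recognised as soon as it completes (prefix code):
  101→B | 111→E | 1101→G | 111→E | 00→D | 100→A | 1101→G
Decoded message: BEGEDAG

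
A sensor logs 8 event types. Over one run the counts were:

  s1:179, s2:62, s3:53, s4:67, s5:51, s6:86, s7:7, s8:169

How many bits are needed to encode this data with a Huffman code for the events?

Greedily combine the two least-frequent nodes:
s7(7) + s5(51) → 58
s3(53) + 58 → 111
s2(62) + s4(67) → 129
s6(86) + 111 → 197
129 + s8(169) → 298
s1(179) + 197 → 376
298 + 376 → 674
Total encoded bits = sum of merged weights = 58 + 111 + 129 + 197 + 298 + 376 + 674 = 1843.

1843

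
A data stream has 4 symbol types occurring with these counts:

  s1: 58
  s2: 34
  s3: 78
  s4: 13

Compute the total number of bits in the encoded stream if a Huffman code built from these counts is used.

335

Greedily combine the two least-frequent nodes:
combine s4(13), s2(34) → 47
combine 47, s1(58) → 105
combine s3(78), 105 → 183
Each symbol's bit-cost is frequency × depth; summing gives 335 bits (equivalently 47 + 105 + 183).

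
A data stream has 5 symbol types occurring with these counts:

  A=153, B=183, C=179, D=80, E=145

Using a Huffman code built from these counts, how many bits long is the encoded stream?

1705

Merge the two smallest weights repeatedly:
combine D(80), E(145) → 225
combine A(153), C(179) → 332
combine B(183), 225 → 408
combine 332, 408 → 740
Total encoded bits = sum of merged weights = 225 + 332 + 408 + 740 = 1705.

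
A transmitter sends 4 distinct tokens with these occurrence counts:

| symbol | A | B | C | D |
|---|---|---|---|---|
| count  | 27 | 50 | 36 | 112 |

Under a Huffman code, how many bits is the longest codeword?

Merge the two lowest-weight nodes at each step:
merge A(27) and C(36): 63
merge B(50) and 63: 113
merge D(112) and 113: 225
The first pair merged (A, C) ends up deepest, at depth 3.

3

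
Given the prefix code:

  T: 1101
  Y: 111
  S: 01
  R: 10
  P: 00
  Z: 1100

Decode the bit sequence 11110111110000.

YRYZP

Read left to right; each codeword is recognised as soon as it completes (prefix code):
  111→Y | 10→R | 111→Y | 1100→Z | 00→P
Decoded message: YRYZP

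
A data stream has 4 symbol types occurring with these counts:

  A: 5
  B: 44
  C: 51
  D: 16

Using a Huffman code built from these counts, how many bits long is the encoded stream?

Greedily combine the two least-frequent nodes:
A(5) + D(16) → 21
21 + B(44) → 65
C(51) + 65 → 116
The encoded length is the sum of every internal node's weight: 21 + 65 + 116 = 202 bits.

202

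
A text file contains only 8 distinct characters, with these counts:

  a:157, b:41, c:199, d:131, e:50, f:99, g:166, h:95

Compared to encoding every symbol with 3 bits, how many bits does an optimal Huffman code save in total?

108

Fixed-length: 3 bits × 938 symbols = 2814 bits.
Huffman merges:
merge b(41) and e(50): 91
merge 91 and h(95): 186
merge f(99) and d(131): 230
merge a(157) and g(166): 323
merge 186 and c(199): 385
merge 230 and 323: 553
merge 385 and 553: 938
Huffman total = 91 + 186 + 230 + 323 + 385 + 553 + 938 = 2706 bits.
Saving = 2814 − 2706 = 108 bits.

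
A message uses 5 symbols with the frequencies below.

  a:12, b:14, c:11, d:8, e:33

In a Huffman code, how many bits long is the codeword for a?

Repeatedly merge the two smallest:
merge d(8) and c(11): 19
merge a(12) and b(14): 26
merge 19 and 26: 45
merge e(33) and 45: 78
a sits 3 levels below the root, so its codeword is 3 bits.

3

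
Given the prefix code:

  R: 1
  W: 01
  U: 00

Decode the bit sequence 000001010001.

UUWWUW

Read left to right; each codeword is recognised as soon as it completes (prefix code):
  00→U | 00→U | 01→W | 01→W | 00→U | 01→W
Decoded message: UUWWUW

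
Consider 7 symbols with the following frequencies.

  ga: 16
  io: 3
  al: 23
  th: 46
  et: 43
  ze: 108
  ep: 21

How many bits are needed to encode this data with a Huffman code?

623

Build the Huffman tree bottom-up:
combine io(3), ga(16) → 19
combine 19, ep(21) → 40
combine al(23), 40 → 63
combine et(43), th(46) → 89
combine 63, 89 → 152
combine ze(108), 152 → 260
Total encoded bits = sum of merged weights = 19 + 40 + 63 + 89 + 152 + 260 = 623.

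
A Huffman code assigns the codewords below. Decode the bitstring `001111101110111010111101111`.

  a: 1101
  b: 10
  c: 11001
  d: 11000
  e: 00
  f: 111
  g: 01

Read left to right; each codeword is recognised as soon as it completes (prefix code):
  00→e | 111→f | 1101→a | 1101→a | 1101→a | 01→g | 111→f | 01→g | 111→f
Decoded message: efaaagfgf

efaaagfgf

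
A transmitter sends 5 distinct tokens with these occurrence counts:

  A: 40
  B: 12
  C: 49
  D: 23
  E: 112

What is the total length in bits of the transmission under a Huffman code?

Greedily combine the two least-frequent nodes:
B(12) + D(23) → 35
35 + A(40) → 75
C(49) + 75 → 124
E(112) + 124 → 236
The encoded length is the sum of every internal node's weight: 35 + 75 + 124 + 236 = 470 bits.

470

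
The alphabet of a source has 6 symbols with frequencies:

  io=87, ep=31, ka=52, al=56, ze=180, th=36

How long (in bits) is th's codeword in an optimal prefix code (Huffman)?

Huffman merges, smallest pair first:
merge ep(31) and th(36): 67
merge ka(52) and al(56): 108
merge 67 and io(87): 154
merge 108 and 154: 262
merge ze(180) and 262: 442
th's leaf is at depth 4, giving a 4-bit codeword.

4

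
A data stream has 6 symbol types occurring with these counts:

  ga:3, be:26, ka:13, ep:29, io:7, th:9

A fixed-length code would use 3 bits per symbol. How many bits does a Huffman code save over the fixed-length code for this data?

58

Fixed-length: 3 bits × 87 symbols = 261 bits.
Huffman merges:
combine ga(3), io(7) → 10
combine th(9), 10 → 19
combine ka(13), 19 → 32
combine be(26), ep(29) → 55
combine 32, 55 → 87
Huffman total = 10 + 19 + 32 + 55 + 87 = 203 bits.
Saving = 261 − 203 = 58 bits.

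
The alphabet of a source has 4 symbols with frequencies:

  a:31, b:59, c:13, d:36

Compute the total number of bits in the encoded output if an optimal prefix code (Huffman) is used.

Greedily combine the two least-frequent nodes:
merge c(13) and a(31): 44
merge d(36) and 44: 80
merge b(59) and 80: 139
Each symbol's bit-cost is frequency × depth; summing gives 263 bits (equivalently 44 + 80 + 139).

263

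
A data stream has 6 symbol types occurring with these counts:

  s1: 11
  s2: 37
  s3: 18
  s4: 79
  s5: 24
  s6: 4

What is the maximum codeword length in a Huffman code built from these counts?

Merge the two lowest-weight nodes at each step:
combine s6(4), s1(11) → 15
combine 15, s3(18) → 33
combine s5(24), 33 → 57
combine s2(37), 57 → 94
combine s4(79), 94 → 173
The first pair merged (s6, s1) ends up deepest, at depth 5.

5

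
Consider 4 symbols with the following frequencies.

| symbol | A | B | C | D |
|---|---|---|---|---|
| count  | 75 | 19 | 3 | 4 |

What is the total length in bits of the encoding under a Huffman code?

134

Build the Huffman tree bottom-up:
C(3) + D(4) → 7
7 + B(19) → 26
26 + A(75) → 101
Each symbol's bit-cost is frequency × depth; summing gives 134 bits (equivalently 7 + 26 + 101).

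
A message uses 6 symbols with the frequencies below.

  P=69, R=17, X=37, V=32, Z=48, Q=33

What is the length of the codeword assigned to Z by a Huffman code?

2

Build the tree from the bottom:
combine R(17), V(32) → 49
combine Q(33), X(37) → 70
combine Z(48), 49 → 97
combine P(69), 70 → 139
combine 97, 139 → 236
Z sits 2 levels below the root, so its codeword is 2 bits.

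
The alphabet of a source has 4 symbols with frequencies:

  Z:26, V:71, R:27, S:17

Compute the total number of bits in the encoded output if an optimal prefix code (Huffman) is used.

Build the Huffman tree bottom-up:
merge S(17) and Z(26): 43
merge R(27) and 43: 70
merge 70 and V(71): 141
Total encoded bits = sum of merged weights = 43 + 70 + 141 = 254.

254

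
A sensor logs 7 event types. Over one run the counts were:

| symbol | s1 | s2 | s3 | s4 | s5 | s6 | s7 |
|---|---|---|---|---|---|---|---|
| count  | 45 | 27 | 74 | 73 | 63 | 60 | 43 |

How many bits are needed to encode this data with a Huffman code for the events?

Greedily combine the two least-frequent nodes:
merge s2(27) and s7(43): 70
merge s1(45) and s6(60): 105
merge s5(63) and 70: 133
merge s4(73) and s3(74): 147
merge 105 and 133: 238
merge 147 and 238: 385
Total encoded bits = sum of merged weights = 70 + 105 + 133 + 147 + 238 + 385 = 1078.

1078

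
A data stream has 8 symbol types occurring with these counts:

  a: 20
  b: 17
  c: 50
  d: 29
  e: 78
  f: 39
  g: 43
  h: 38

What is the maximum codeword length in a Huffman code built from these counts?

4

Merge the two lowest-weight nodes at each step:
combine b(17), a(20) → 37
combine d(29), 37 → 66
combine h(38), f(39) → 77
combine g(43), c(50) → 93
combine 66, 77 → 143
combine e(78), 93 → 171
combine 143, 171 → 314
The rarest symbols sit at the bottom; the longest codeword is 4 bits.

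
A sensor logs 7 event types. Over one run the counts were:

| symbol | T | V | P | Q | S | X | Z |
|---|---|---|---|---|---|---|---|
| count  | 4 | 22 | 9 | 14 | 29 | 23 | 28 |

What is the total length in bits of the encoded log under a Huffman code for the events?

343

Greedily combine the two least-frequent nodes:
combine T(4), P(9) → 13
combine 13, Q(14) → 27
combine V(22), X(23) → 45
combine 27, Z(28) → 55
combine S(29), 45 → 74
combine 55, 74 → 129
The encoded length is the sum of every internal node's weight: 13 + 27 + 45 + 55 + 74 + 129 = 343 bits.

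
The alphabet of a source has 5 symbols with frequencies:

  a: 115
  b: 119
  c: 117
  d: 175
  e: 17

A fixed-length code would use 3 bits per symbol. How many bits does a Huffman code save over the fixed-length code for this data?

Fixed-length: 3 bits × 543 symbols = 1629 bits.
Huffman merges:
merge e(17) and a(115): 132
merge c(117) and b(119): 236
merge 132 and d(175): 307
merge 236 and 307: 543
Huffman total = 132 + 236 + 307 + 543 = 1218 bits.
Saving = 1629 − 1218 = 411 bits.

411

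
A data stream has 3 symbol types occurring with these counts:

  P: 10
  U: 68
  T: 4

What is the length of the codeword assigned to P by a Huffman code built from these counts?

2

Repeatedly merge the two smallest:
T(4) + P(10) → 14
14 + U(68) → 82
P's leaf is at depth 2, giving a 2-bit codeword.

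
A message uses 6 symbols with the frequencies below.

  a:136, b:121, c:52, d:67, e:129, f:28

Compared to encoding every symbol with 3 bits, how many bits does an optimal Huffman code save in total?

Fixed-length: 3 bits × 533 symbols = 1599 bits.
Huffman merges:
combine f(28), c(52) → 80
combine d(67), 80 → 147
combine b(121), e(129) → 250
combine a(136), 147 → 283
combine 250, 283 → 533
Huffman total = 80 + 147 + 250 + 283 + 533 = 1293 bits.
Saving = 1599 − 1293 = 306 bits.

306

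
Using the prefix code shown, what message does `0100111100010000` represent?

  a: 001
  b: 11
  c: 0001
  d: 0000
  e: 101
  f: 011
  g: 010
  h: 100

Read left to right; each codeword is recognised as soon as it completes (prefix code):
  010→g | 011→f | 11→b | 0001→c | 0000→d
Decoded message: gfbcd

gfbcd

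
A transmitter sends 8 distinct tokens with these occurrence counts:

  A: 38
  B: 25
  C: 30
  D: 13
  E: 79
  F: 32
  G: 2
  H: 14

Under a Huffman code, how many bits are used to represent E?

Huffman merges, smallest pair first:
G(2) + D(13) → 15
H(14) + 15 → 29
B(25) + 29 → 54
C(30) + F(32) → 62
A(38) + 54 → 92
62 + E(79) → 141
92 + 141 → 233
E's leaf is at depth 2, giving a 2-bit codeword.

2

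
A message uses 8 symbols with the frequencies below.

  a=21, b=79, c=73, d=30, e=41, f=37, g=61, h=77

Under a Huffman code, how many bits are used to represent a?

Repeatedly merge the two smallest:
merge a(21) and d(30): 51
merge f(37) and e(41): 78
merge 51 and g(61): 112
merge c(73) and h(77): 150
merge 78 and b(79): 157
merge 112 and 150: 262
merge 157 and 262: 419
a sits 4 levels below the root, so its codeword is 4 bits.

4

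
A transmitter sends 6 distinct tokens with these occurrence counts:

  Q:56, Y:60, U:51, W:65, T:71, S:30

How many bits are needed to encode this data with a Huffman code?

863

Build the Huffman tree bottom-up:
combine S(30), U(51) → 81
combine Q(56), Y(60) → 116
combine W(65), T(71) → 136
combine 81, 116 → 197
combine 136, 197 → 333
Total encoded bits = sum of merged weights = 81 + 116 + 136 + 197 + 333 = 863.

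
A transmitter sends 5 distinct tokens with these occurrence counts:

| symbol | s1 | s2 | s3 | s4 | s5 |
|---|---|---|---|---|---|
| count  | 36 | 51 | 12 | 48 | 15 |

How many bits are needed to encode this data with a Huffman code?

Merge the two smallest weights repeatedly:
combine s3(12), s5(15) → 27
combine 27, s1(36) → 63
combine s4(48), s2(51) → 99
combine 63, 99 → 162
Total encoded bits = sum of merged weights = 27 + 63 + 99 + 162 = 351.

351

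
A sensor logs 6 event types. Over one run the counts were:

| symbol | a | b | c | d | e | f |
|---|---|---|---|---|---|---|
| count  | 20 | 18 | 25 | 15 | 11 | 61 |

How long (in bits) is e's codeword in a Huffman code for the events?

4

Build the tree from the bottom:
merge e(11) and d(15): 26
merge b(18) and a(20): 38
merge c(25) and 26: 51
merge 38 and 51: 89
merge f(61) and 89: 150
The subtree containing e is merged 4 times, so code length = 4.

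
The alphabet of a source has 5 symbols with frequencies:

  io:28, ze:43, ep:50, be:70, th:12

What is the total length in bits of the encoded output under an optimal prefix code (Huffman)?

446

Merge the two smallest weights repeatedly:
merge th(12) and io(28): 40
merge 40 and ze(43): 83
merge ep(50) and be(70): 120
merge 83 and 120: 203
Each symbol's bit-cost is frequency × depth; summing gives 446 bits (equivalently 40 + 83 + 120 + 203).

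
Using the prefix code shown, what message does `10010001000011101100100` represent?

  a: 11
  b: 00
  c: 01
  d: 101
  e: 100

eecbbadee

Read left to right; each codeword is recognised as soon as it completes (prefix code):
  100→e | 100→e | 01→c | 00→b | 00→b | 11→a | 101→d | 100→e | 100→e
Decoded message: eecbbadee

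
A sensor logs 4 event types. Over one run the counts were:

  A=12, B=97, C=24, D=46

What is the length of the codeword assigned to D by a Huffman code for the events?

Build the tree from the bottom:
merge A(12) and C(24): 36
merge 36 and D(46): 82
merge 82 and B(97): 179
D's leaf is at depth 2, giving a 2-bit codeword.

2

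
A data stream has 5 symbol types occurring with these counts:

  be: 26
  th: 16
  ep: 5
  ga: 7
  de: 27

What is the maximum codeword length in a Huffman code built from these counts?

3

Merge the two lowest-weight nodes at each step:
combine ep(5), ga(7) → 12
combine 12, th(16) → 28
combine be(26), de(27) → 53
combine 28, 53 → 81
Maximum depth reached is 3.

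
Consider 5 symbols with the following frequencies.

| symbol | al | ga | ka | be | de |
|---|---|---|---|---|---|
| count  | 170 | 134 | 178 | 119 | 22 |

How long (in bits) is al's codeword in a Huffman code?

2

Build the tree from the bottom:
combine de(22), be(119) → 141
combine ga(134), 141 → 275
combine al(170), ka(178) → 348
combine 275, 348 → 623
al sits 2 levels below the root, so its codeword is 2 bits.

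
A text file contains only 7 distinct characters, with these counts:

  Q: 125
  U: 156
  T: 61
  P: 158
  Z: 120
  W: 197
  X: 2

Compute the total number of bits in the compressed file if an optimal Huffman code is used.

Merge the two smallest weights repeatedly:
merge X(2) and T(61): 63
merge 63 and Z(120): 183
merge Q(125) and U(156): 281
merge P(158) and 183: 341
merge W(197) and 281: 478
merge 341 and 478: 819
Total encoded bits = sum of merged weights = 63 + 183 + 281 + 341 + 478 + 819 = 2165.

2165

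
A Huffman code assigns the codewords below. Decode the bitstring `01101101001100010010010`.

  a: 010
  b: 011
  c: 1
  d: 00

bbabdaaa

Read left to right; each codeword is recognised as soon as it completes (prefix code):
  011→b | 011→b | 010→a | 011→b | 00→d | 010→a | 010→a | 010→a
Decoded message: bbabdaaa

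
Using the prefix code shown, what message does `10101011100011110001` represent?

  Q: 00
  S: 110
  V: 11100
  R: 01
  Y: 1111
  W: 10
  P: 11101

WWWVRVR

Read left to right; each codeword is recognised as soon as it completes (prefix code):
  10→W | 10→W | 10→W | 11100→V | 01→R | 11100→V | 01→R
Decoded message: WWWVRVR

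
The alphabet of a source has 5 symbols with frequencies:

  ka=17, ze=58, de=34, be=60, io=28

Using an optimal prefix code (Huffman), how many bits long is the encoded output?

439

Build the Huffman tree bottom-up:
ka(17) + io(28) → 45
de(34) + 45 → 79
ze(58) + be(60) → 118
79 + 118 → 197
The encoded length is the sum of every internal node's weight: 45 + 79 + 118 + 197 = 439 bits.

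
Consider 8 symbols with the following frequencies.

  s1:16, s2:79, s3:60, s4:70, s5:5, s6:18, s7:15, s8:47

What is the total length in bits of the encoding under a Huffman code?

829

Greedily combine the two least-frequent nodes:
merge s5(5) and s7(15): 20
merge s1(16) and s6(18): 34
merge 20 and 34: 54
merge s8(47) and 54: 101
merge s3(60) and s4(70): 130
merge s2(79) and 101: 180
merge 130 and 180: 310
Each symbol's bit-cost is frequency × depth; summing gives 829 bits (equivalently 20 + 34 + 54 + 101 + 130 + 180 + 310).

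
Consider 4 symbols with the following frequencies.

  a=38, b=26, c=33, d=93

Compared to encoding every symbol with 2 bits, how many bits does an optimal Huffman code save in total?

Fixed-length: 2 bits × 190 symbols = 380 bits.
Huffman merges:
combine b(26), c(33) → 59
combine a(38), 59 → 97
combine d(93), 97 → 190
Huffman total = 59 + 97 + 190 = 346 bits.
Saving = 380 − 346 = 34 bits.

34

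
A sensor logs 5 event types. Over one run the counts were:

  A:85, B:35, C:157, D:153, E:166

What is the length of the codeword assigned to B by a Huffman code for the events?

Build the tree from the bottom:
combine B(35), A(85) → 120
combine 120, D(153) → 273
combine C(157), E(166) → 323
combine 273, 323 → 596
B's leaf is at depth 3, giving a 3-bit codeword.

3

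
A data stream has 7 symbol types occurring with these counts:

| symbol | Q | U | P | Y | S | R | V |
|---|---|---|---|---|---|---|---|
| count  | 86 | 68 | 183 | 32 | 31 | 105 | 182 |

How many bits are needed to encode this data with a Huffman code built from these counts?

Greedily combine the two least-frequent nodes:
merge S(31) and Y(32): 63
merge 63 and U(68): 131
merge Q(86) and R(105): 191
merge 131 and V(182): 313
merge P(183) and 191: 374
merge 313 and 374: 687
Each symbol's bit-cost is frequency × depth; summing gives 1759 bits (equivalently 63 + 131 + 191 + 313 + 374 + 687).

1759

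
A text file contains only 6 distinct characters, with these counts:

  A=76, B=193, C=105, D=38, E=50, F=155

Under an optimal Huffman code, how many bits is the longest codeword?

Merge the two lowest-weight nodes at each step:
combine D(38), E(50) → 88
combine A(76), 88 → 164
combine C(105), F(155) → 260
combine 164, B(193) → 357
combine 260, 357 → 617
The rarest symbols sit at the bottom; the longest codeword is 4 bits.

4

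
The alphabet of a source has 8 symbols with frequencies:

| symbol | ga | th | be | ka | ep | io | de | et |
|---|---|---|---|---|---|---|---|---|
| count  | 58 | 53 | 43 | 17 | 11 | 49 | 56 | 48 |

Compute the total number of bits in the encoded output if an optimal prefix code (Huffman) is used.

Merge the two smallest weights repeatedly:
combine ep(11), ka(17) → 28
combine 28, be(43) → 71
combine et(48), io(49) → 97
combine th(53), de(56) → 109
combine ga(58), 71 → 129
combine 97, 109 → 206
combine 129, 206 → 335
Total encoded bits = sum of merged weights = 28 + 71 + 97 + 109 + 129 + 206 + 335 = 975.

975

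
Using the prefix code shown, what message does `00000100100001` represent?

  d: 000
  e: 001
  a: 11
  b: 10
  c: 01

Read left to right; each codeword is recognised as soon as it completes (prefix code):
  000→d | 001→e | 001→e | 000→d | 01→c
Decoded message: deedc

deedc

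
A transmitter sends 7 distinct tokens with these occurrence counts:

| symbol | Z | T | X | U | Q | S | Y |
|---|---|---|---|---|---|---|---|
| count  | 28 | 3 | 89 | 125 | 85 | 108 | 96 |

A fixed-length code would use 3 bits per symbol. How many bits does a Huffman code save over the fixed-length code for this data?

Fixed-length: 3 bits × 534 symbols = 1602 bits.
Huffman merges:
T(3) + Z(28) → 31
31 + Q(85) → 116
X(89) + Y(96) → 185
S(108) + 116 → 224
U(125) + 185 → 310
224 + 310 → 534
Huffman total = 31 + 116 + 185 + 224 + 310 + 534 = 1400 bits.
Saving = 1602 − 1400 = 202 bits.

202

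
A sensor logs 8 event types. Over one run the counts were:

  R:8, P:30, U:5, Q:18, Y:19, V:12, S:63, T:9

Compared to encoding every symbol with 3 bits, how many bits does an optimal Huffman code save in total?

Fixed-length: 3 bits × 164 symbols = 492 bits.
Huffman merges:
U(5) + R(8) → 13
T(9) + V(12) → 21
13 + Q(18) → 31
Y(19) + 21 → 40
P(30) + 31 → 61
40 + 61 → 101
S(63) + 101 → 164
Huffman total = 13 + 21 + 31 + 40 + 61 + 101 + 164 = 431 bits.
Saving = 492 − 431 = 61 bits.

61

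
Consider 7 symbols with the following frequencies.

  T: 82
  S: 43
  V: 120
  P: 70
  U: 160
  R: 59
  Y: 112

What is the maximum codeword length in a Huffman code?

Merge the two lowest-weight nodes at each step:
S(43) + R(59) → 102
P(70) + T(82) → 152
102 + Y(112) → 214
V(120) + 152 → 272
U(160) + 214 → 374
272 + 374 → 646
The first pair merged (S, R) ends up deepest, at depth 4.

4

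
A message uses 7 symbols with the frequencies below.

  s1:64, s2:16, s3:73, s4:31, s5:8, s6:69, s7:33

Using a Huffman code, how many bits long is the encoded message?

755

Merge the two smallest weights repeatedly:
combine s5(8), s2(16) → 24
combine 24, s4(31) → 55
combine s7(33), 55 → 88
combine s1(64), s6(69) → 133
combine s3(73), 88 → 161
combine 133, 161 → 294
Each symbol's bit-cost is frequency × depth; summing gives 755 bits (equivalently 24 + 55 + 88 + 133 + 161 + 294).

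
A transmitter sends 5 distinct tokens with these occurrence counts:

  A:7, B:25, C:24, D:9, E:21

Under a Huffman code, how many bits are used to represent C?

2

Build the tree from the bottom:
A(7) + D(9) → 16
16 + E(21) → 37
C(24) + B(25) → 49
37 + 49 → 86
The subtree containing C is merged 2 times, so code length = 2.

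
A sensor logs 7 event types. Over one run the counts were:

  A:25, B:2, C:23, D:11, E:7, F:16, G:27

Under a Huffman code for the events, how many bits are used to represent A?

Build the tree from the bottom:
combine B(2), E(7) → 9
combine 9, D(11) → 20
combine F(16), 20 → 36
combine C(23), A(25) → 48
combine G(27), 36 → 63
combine 48, 63 → 111
A sits 2 levels below the root, so its codeword is 2 bits.

2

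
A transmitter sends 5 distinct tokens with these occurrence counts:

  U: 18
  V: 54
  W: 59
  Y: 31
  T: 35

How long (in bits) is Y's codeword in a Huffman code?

Repeatedly merge the two smallest:
U(18) + Y(31) → 49
T(35) + 49 → 84
V(54) + W(59) → 113
84 + 113 → 197
The subtree containing Y is merged 3 times, so code length = 3.

3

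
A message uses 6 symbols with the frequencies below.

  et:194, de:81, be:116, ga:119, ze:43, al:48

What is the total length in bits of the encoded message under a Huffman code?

Greedily combine the two least-frequent nodes:
combine ze(43), al(48) → 91
combine de(81), 91 → 172
combine be(116), ga(119) → 235
combine 172, et(194) → 366
combine 235, 366 → 601
Total encoded bits = sum of merged weights = 91 + 172 + 235 + 366 + 601 = 1465.

1465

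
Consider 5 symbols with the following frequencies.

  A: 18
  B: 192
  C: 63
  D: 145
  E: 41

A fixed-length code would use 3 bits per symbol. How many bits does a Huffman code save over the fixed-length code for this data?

Fixed-length: 3 bits × 459 symbols = 1377 bits.
Huffman merges:
combine A(18), E(41) → 59
combine 59, C(63) → 122
combine 122, D(145) → 267
combine B(192), 267 → 459
Huffman total = 59 + 122 + 267 + 459 = 907 bits.
Saving = 1377 − 907 = 470 bits.

470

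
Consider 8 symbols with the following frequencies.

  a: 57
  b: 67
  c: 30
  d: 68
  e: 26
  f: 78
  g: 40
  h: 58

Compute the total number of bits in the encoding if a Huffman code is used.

Merge the two smallest weights repeatedly:
merge e(26) and c(30): 56
merge g(40) and 56: 96
merge a(57) and h(58): 115
merge b(67) and d(68): 135
merge f(78) and 96: 174
merge 115 and 135: 250
merge 174 and 250: 424
Total encoded bits = sum of merged weights = 56 + 96 + 115 + 135 + 174 + 250 + 424 = 1250.

1250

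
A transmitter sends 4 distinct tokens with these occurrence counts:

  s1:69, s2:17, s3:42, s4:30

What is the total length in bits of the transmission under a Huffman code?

Merge the two smallest weights repeatedly:
combine s2(17), s4(30) → 47
combine s3(42), 47 → 89
combine s1(69), 89 → 158
The encoded length is the sum of every internal node's weight: 47 + 89 + 158 = 294 bits.

294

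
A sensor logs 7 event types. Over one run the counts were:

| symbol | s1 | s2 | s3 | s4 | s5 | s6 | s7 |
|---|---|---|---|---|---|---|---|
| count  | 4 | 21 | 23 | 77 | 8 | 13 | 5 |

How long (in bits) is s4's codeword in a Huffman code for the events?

1

Build the tree from the bottom:
combine s1(4), s7(5) → 9
combine s5(8), 9 → 17
combine s6(13), 17 → 30
combine s2(21), s3(23) → 44
combine 30, 44 → 74
combine 74, s4(77) → 151
s4 sits one level below the root: a 1-bit codeword.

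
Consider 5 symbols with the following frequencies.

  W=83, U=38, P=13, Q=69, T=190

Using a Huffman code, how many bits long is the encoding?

Greedily combine the two least-frequent nodes:
combine P(13), U(38) → 51
combine 51, Q(69) → 120
combine W(83), 120 → 203
combine T(190), 203 → 393
Each symbol's bit-cost is frequency × depth; summing gives 767 bits (equivalently 51 + 120 + 203 + 393).

767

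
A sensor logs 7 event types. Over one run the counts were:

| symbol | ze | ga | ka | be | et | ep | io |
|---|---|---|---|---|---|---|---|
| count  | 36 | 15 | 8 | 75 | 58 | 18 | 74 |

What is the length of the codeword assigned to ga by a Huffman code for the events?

5

Repeatedly merge the two smallest:
combine ka(8), ga(15) → 23
combine ep(18), 23 → 41
combine ze(36), 41 → 77
combine et(58), io(74) → 132
combine be(75), 77 → 152
combine 132, 152 → 284
ga sits 5 levels below the root, so its codeword is 5 bits.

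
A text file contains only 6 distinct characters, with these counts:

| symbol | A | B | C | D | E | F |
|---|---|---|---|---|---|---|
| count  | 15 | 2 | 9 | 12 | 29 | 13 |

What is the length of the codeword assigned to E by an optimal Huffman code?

Repeatedly merge the two smallest:
combine B(2), C(9) → 11
combine 11, D(12) → 23
combine F(13), A(15) → 28
combine 23, 28 → 51
combine E(29), 51 → 80
E sits one level below the root: a 1-bit codeword.

1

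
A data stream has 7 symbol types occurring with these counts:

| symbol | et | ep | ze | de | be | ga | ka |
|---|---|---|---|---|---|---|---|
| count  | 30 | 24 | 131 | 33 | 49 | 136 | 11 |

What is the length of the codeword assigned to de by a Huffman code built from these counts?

Repeatedly merge the two smallest:
merge ka(11) and ep(24): 35
merge et(30) and de(33): 63
merge 35 and be(49): 84
merge 63 and 84: 147
merge ze(131) and ga(136): 267
merge 147 and 267: 414
de sits 3 levels below the root, so its codeword is 3 bits.

3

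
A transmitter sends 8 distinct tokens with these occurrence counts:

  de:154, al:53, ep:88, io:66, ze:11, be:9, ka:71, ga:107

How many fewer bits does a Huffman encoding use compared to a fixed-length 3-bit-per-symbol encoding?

Fixed-length: 3 bits × 559 symbols = 1677 bits.
Huffman merges:
merge be(9) and ze(11): 20
merge 20 and al(53): 73
merge io(66) and ka(71): 137
merge 73 and ep(88): 161
merge ga(107) and 137: 244
merge de(154) and 161: 315
merge 244 and 315: 559
Huffman total = 20 + 73 + 137 + 161 + 244 + 315 + 559 = 1509 bits.
Saving = 1677 − 1509 = 168 bits.

168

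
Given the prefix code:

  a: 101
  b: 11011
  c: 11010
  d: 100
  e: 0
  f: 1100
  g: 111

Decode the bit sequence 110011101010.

fgeae

Read left to right; each codeword is recognised as soon as it completes (prefix code):
  1100→f | 111→g | 0→e | 101→a | 0→e
Decoded message: fgeae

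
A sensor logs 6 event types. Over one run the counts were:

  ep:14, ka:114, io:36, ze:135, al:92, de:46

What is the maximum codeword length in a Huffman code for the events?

4

Merge the two lowest-weight nodes at each step:
merge ep(14) and io(36): 50
merge de(46) and 50: 96
merge al(92) and 96: 188
merge ka(114) and ze(135): 249
merge 188 and 249: 437
The first pair merged (ep, io) ends up deepest, at depth 4.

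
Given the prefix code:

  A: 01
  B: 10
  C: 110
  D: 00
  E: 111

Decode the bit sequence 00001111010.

DDEBB

Read left to right; each codeword is recognised as soon as it completes (prefix code):
  00→D | 00→D | 111→E | 10→B | 10→B
Decoded message: DDEBB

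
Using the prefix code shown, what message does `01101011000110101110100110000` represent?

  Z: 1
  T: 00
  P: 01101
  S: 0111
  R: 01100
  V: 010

PRPSVRT

Read left to right; each codeword is recognised as soon as it completes (prefix code):
  01101→P | 01100→R | 01101→P | 0111→S | 010→V | 01100→R | 00→T
Decoded message: PRPSVRT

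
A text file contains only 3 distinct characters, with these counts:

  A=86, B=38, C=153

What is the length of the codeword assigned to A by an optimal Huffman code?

Repeatedly merge the two smallest:
merge B(38) and A(86): 124
merge 124 and C(153): 277
The subtree containing A is merged 2 times, so code length = 2.

2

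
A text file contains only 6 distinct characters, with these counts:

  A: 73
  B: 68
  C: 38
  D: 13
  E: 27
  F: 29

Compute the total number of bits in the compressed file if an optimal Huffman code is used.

Build the Huffman tree bottom-up:
D(13) + E(27) → 40
F(29) + C(38) → 67
40 + 67 → 107
B(68) + A(73) → 141
107 + 141 → 248
Each symbol's bit-cost is frequency × depth; summing gives 603 bits (equivalently 40 + 67 + 107 + 141 + 248).

603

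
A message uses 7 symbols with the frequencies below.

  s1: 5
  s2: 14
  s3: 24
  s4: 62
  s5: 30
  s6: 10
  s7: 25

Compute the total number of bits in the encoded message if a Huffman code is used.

Merge the two smallest weights repeatedly:
merge s1(5) and s6(10): 15
merge s2(14) and 15: 29
merge s3(24) and s7(25): 49
merge 29 and s5(30): 59
merge 49 and 59: 108
merge s4(62) and 108: 170
Each symbol's bit-cost is frequency × depth; summing gives 430 bits (equivalently 15 + 29 + 49 + 59 + 108 + 170).

430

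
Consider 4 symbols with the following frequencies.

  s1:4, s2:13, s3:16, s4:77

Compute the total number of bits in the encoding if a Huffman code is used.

Merge the two smallest weights repeatedly:
merge s1(4) and s2(13): 17
merge s3(16) and 17: 33
merge 33 and s4(77): 110
Total encoded bits = sum of merged weights = 17 + 33 + 110 = 160.

160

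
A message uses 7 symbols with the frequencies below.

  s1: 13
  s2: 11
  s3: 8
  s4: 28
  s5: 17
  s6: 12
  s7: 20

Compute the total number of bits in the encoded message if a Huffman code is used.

Merge the two smallest weights repeatedly:
merge s3(8) and s2(11): 19
merge s6(12) and s1(13): 25
merge s5(17) and 19: 36
merge s7(20) and 25: 45
merge s4(28) and 36: 64
merge 45 and 64: 109
Each symbol's bit-cost is frequency × depth; summing gives 298 bits (equivalently 19 + 25 + 36 + 45 + 64 + 109).

298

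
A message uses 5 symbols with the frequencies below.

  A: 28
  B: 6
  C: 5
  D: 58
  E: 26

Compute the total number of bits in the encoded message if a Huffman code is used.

Build the Huffman tree bottom-up:
merge C(5) and B(6): 11
merge 11 and E(26): 37
merge A(28) and 37: 65
merge D(58) and 65: 123
The encoded length is the sum of every internal node's weight: 11 + 37 + 65 + 123 = 236 bits.

236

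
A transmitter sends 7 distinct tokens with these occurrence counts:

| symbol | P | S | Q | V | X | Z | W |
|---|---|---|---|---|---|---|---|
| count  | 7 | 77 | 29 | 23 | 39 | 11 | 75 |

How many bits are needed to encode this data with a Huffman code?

649

Build the Huffman tree bottom-up:
P(7) + Z(11) → 18
18 + V(23) → 41
Q(29) + X(39) → 68
41 + 68 → 109
W(75) + S(77) → 152
109 + 152 → 261
Total encoded bits = sum of merged weights = 18 + 41 + 68 + 109 + 152 + 261 = 649.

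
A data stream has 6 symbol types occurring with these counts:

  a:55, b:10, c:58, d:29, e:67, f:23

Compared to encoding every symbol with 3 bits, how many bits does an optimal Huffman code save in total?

147

Fixed-length: 3 bits × 242 symbols = 726 bits.
Huffman merges:
merge b(10) and f(23): 33
merge d(29) and 33: 62
merge a(55) and c(58): 113
merge 62 and e(67): 129
merge 113 and 129: 242
Huffman total = 33 + 62 + 113 + 129 + 242 = 579 bits.
Saving = 726 − 579 = 147 bits.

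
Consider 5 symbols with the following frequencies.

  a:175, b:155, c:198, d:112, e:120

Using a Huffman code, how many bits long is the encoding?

Greedily combine the two least-frequent nodes:
combine d(112), e(120) → 232
combine b(155), a(175) → 330
combine c(198), 232 → 430
combine 330, 430 → 760
Each symbol's bit-cost is frequency × depth; summing gives 1752 bits (equivalently 232 + 330 + 430 + 760).

1752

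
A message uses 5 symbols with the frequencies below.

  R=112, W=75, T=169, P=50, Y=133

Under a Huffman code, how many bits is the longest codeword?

Merge the two lowest-weight nodes at each step:
P(50) + W(75) → 125
R(112) + 125 → 237
Y(133) + T(169) → 302
237 + 302 → 539
The rarest symbols sit at the bottom; the longest codeword is 3 bits.

3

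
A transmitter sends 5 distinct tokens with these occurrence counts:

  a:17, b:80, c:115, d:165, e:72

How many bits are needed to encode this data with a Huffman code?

Merge the two smallest weights repeatedly:
merge a(17) and e(72): 89
merge b(80) and 89: 169
merge c(115) and d(165): 280
merge 169 and 280: 449
The encoded length is the sum of every internal node's weight: 89 + 169 + 280 + 449 = 987 bits.

987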